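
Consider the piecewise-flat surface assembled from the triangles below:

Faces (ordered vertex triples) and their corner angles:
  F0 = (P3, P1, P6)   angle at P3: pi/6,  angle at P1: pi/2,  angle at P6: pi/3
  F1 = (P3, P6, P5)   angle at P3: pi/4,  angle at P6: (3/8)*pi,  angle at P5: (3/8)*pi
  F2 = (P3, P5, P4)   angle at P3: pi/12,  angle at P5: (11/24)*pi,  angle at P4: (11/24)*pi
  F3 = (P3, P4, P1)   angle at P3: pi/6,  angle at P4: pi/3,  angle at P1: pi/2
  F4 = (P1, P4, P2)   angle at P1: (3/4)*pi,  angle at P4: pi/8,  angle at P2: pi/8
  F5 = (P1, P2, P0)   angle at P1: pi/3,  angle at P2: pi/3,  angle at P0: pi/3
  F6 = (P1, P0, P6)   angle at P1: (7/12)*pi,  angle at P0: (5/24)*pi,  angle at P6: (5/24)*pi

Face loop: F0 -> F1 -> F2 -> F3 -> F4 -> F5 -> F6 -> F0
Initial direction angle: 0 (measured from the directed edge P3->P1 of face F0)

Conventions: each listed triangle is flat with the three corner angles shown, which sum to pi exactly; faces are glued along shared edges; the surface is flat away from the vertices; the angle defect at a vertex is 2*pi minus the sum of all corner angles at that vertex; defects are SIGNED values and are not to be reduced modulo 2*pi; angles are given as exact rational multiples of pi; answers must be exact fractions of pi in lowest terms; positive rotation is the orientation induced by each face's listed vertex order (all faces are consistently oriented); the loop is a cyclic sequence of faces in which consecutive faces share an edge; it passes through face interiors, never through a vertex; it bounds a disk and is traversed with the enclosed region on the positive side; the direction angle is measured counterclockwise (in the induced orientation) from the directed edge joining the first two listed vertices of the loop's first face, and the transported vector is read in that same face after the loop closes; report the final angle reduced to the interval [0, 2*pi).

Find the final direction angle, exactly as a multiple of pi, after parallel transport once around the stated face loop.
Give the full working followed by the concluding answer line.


enclosed vertex P1: corner angles sum to (8/3)*pi, defect = 2*pi - (8/3)*pi = (-2/3)*pi
enclosed vertex P3: corner angles sum to (2/3)*pi, defect = 2*pi - (2/3)*pi = (4/3)*pi
final direction = starting direction + enclosed defect total, reduced mod 2*pi (induced orientation)
final angle = 0 + (2/3)*pi = (2/3)*pi (mod 2*pi)

Answer: final direction angle = (2/3)*pi


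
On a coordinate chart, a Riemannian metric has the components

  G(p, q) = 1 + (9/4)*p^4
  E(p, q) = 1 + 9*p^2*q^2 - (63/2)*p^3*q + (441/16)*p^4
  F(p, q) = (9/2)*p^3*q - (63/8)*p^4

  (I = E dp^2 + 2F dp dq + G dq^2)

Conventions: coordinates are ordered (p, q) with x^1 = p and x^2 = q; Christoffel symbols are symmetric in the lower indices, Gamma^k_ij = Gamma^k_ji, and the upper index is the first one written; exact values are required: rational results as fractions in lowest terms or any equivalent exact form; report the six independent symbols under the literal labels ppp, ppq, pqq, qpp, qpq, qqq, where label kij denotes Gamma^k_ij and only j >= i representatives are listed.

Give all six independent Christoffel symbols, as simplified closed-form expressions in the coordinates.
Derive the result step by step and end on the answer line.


E = 1 + 9*p^2*q^2 - (63/2)*p^3*q + (441/16)*p^4; F = (9/2)*p^3*q - (63/8)*p^4; G = 1 + (9/4)*p^4
Gamma^k_ij = (1/2) g^{kl} (d_i g_jl + d_j g_il - d_l g_ij), with g^inv = (1/(EG-F^2)) [[G, -F], [-F, E]]
first partials: E_p = 18*p*q^2 - (189/2)*p^2*q + (441/4)*p^3, E_q = 18*p^2*q - (63/2)*p^3, F_p = (27/2)*p^2*q - (63/2)*p^3, F_q = (9/2)*p^3, G_p = 9*p^3, G_q = 0
D = EG - F^2 = 1 + 9*p^2*q^2 - (63/2)*p^3*q + (477/16)*p^4
expanded: Gamma^p_pp = (G E_p - 2F F_p + F E_q)/(2D), Gamma^p_pq = (G E_q - F G_p)/(2D), Gamma^p_qq = (2G F_q - G G_p - F G_q)/(2D), Gamma^q_pp = (2E F_p - E E_q - F E_p)/(2D), Gamma^q_pq = (E G_p - F E_q)/(2D), Gamma^q_qq = (E G_q - 2F F_q + F G_p)/(2D); substitute and cancel common factors

Answer: Gamma_ppp = (882*p^3 - 756*p^2*q + 144*p*q^2)/(477*p^4 - 504*p^3*q + 144*p^2*q^2 + 16), Gamma_ppq = (-252*p^3 + 144*p^2*q)/(477*p^4 - 504*p^3*q + 144*p^2*q^2 + 16), Gamma_pqq = 0, Gamma_qpp = (-252*p^3 + 72*p^2*q)/(477*p^4 - 504*p^3*q + 144*p^2*q^2 + 16), Gamma_qpq = 72*p^3/(477*p^4 - 504*p^3*q + 144*p^2*q^2 + 16), Gamma_qqq = 0


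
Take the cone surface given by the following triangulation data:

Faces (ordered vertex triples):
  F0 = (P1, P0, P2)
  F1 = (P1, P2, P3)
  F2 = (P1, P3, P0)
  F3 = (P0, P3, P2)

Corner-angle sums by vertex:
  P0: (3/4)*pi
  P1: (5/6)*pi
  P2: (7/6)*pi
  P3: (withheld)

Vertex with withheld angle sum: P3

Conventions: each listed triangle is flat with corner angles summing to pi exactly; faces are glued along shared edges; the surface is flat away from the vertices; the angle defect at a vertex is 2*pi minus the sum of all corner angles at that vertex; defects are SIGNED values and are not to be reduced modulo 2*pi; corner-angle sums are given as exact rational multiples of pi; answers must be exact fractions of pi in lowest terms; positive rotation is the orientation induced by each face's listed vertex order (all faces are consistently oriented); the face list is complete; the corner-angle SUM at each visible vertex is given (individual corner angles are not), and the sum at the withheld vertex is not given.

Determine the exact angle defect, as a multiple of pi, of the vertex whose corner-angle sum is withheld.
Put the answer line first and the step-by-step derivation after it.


Answer: defect(P3) = (3/4)*pi

V = 4, E = 6, F = 4; chi = V - E + F = 2
Gauss-Bonnet: total defect = 2*pi*chi = 4*pi; visible defects sum to (13/4)*pi


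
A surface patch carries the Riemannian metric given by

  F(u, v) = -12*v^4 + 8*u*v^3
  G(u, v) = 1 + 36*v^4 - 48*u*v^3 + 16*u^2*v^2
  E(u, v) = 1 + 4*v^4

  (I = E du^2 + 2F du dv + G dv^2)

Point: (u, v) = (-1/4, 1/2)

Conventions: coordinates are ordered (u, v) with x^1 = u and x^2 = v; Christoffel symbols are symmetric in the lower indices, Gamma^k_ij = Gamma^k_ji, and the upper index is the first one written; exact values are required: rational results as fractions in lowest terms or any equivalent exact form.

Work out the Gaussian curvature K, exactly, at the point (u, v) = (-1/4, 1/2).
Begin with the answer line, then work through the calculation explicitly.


Answer: K = -64/441

E = 5/4, F = -1, G = 5, EG - F^2 = 21/4 at the point
E_u = 0, E_v = 2, F_u = 1, F_v = -15/2, G_u = -8, G_v = 28
E_vv = 12, F_uv = 6, G_uu = 8
Using the Brioschi determinant formula for K from the metric derivatives:
M1 = [[-E_vv/2 + F_uv - G_uu/2, E_u/2, F_u - E_v/2], [F_v - G_u/2, E, F], [G_v/2, F, G]] = [[-4, 0, 0], [-7/2, 5/4, -1], [14, -1, 5]]; det M1 = -21
M2 = [[0, E_v/2, G_u/2], [E_v/2, E, F], [G_u/2, F, G]] = [[0, 1, -4], [1, 5/4, -1], [-4, -1, 5]]; det M2 = -17
det M1 - det M2 = -4; K = -4 / (21/4)^2 = -64/441


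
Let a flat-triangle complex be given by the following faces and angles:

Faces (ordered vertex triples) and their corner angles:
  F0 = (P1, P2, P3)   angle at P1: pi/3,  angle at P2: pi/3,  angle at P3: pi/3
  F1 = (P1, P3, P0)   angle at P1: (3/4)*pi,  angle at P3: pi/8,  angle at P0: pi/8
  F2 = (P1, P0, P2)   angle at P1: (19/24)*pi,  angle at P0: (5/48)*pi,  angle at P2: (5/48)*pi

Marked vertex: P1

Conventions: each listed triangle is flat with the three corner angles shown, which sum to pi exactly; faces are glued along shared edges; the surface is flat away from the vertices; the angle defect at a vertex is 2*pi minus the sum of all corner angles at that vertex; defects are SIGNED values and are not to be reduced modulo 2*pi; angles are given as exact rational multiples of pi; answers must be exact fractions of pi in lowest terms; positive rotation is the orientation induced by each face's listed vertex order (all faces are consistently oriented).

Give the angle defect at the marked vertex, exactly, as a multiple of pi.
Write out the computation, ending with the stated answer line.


Sum of corner angles at P1: (15/8)*pi
defect = 2*pi - (15/8)*pi

Answer: defect(P1) = pi/8


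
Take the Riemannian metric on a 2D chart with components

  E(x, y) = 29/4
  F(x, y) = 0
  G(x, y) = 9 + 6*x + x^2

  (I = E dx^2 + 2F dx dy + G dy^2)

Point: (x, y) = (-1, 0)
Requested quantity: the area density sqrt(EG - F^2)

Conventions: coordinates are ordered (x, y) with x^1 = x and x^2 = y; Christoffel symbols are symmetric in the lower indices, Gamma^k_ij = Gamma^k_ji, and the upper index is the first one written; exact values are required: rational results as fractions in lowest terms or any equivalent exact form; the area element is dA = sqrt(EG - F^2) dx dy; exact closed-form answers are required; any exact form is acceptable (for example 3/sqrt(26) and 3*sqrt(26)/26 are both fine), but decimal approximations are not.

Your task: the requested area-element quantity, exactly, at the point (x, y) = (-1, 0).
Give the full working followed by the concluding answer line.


E = 29/4, F = 0, G = 4; EG - F^2 = 29

Answer: sqrt(EG - F^2) = sqrt(29)


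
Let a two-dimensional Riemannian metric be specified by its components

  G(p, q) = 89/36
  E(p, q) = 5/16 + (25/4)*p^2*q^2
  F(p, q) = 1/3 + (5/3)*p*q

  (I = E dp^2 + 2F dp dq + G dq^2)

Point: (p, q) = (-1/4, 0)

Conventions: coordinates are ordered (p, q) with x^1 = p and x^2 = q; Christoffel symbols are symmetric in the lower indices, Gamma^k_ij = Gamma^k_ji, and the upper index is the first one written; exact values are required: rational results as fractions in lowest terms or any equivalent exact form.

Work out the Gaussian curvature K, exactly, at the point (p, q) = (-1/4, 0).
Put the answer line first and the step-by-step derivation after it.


Answer: K = 245/127

E = 5/16, F = 1/3, G = 89/36, EG - F^2 = 127/192 at the point
E_p = 0, E_q = 0, F_p = 0, F_q = -5/12, G_p = 0, G_q = 0
E_qq = 25/32, F_pq = 5/3, G_pp = 0
Evaluate Brioschi's two determinant matrices M1, M2 and divide by (EG - F^2)^2.
M1 = [[-E_qq/2 + F_pq - G_pp/2, E_p/2, F_p - E_q/2], [F_q - G_p/2, E, F], [G_q/2, F, G]] = [[245/192, 0, 0], [-5/12, 5/16, 1/3], [0, 1/3, 89/36]]; det M1 = 31115/36864
M2 = [[0, E_q/2, G_p/2], [E_q/2, E, F], [G_p/2, F, G]] = [[0, 0, 0], [0, 5/16, 1/3], [0, 1/3, 89/36]]; det M2 = 0
det M1 - det M2 = 31115/36864; K = 31115/36864 / (127/192)^2 = 245/127


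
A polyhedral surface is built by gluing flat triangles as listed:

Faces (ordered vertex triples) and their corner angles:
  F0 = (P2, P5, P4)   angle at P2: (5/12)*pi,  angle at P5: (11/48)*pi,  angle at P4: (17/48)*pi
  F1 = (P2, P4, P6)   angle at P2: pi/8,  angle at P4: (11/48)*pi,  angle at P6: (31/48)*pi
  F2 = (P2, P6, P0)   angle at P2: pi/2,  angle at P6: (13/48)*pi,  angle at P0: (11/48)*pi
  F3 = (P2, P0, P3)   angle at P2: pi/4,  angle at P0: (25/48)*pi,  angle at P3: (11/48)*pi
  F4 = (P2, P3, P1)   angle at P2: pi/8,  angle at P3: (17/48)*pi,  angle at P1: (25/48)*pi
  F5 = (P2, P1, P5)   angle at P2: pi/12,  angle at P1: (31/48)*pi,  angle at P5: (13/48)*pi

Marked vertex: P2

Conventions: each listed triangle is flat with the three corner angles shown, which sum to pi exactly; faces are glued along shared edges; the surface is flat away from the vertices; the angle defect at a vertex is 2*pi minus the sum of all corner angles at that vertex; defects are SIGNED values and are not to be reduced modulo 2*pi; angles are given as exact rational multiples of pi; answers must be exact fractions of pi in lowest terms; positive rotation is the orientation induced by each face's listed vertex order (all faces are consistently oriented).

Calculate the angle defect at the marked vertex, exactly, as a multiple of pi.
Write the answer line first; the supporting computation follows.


Answer: defect(P2) = pi/2

Sum of corner angles at P2: (3/2)*pi
defect = 2*pi - (3/2)*pi


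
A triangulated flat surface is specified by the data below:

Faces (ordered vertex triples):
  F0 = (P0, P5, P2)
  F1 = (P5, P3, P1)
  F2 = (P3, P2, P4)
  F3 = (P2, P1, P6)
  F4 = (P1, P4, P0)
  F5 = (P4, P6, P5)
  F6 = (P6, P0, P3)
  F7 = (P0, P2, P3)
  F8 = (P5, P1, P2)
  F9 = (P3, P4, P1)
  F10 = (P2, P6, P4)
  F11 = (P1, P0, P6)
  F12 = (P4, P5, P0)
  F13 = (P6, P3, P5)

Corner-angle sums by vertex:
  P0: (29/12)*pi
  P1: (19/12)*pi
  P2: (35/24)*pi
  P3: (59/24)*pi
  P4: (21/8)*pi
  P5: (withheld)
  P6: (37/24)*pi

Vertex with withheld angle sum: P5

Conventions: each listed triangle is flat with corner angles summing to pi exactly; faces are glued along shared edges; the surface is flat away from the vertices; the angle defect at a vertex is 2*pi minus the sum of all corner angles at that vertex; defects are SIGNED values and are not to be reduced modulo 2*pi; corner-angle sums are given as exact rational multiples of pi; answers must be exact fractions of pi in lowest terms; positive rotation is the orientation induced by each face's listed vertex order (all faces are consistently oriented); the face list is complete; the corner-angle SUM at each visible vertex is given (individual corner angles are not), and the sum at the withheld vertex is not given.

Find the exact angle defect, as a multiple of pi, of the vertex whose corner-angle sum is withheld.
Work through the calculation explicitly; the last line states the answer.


V = 7, E = 21, F = 14; chi = V - E + F = 0
Gauss-Bonnet: total defect = 2*pi*chi = 0; visible defects sum to -pi/12

Answer: defect(P5) = pi/12


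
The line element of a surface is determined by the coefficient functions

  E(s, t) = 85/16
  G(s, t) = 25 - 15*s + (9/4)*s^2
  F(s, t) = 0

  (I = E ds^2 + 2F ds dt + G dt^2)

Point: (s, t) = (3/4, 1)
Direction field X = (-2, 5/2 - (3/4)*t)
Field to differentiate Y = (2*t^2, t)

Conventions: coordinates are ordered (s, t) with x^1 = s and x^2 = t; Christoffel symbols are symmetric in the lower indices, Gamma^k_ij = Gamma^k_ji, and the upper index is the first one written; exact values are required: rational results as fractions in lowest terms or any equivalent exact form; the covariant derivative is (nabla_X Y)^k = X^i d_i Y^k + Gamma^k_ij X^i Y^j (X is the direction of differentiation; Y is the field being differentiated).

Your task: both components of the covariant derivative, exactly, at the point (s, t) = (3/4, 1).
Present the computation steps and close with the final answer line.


E = 85/16, F = 0, G = 961/64 at the point
E_s = 0, E_t = 0, F_s = 0, F_t = 0, G_s = -93/8, G_t = 0
EG - F^2 = 81685/1024;  g^inv = (1024/81685) * [[961/64, 0], [0, 85/16]]
first-kind symbols [ij,l] = (1/2)(d_i g_jl + d_j g_il - d_l g_ij): [ss,s] = E_s/2 = 0, [ss,t] = F_s - E_t/2 = 0, [st,s] = E_t/2 = 0, [st,t] = G_s/2 = -93/16, [tt,s] = F_t - G_s/2 = 93/16, [tt,t] = G_t/2 = 0
Gamma^s_ij = (G*[ij,s] - F*[ij,t])/(EG - F^2), Gamma^t_ij = (E*[ij,t] - F*[ij,s])/(EG - F^2)
Gamma_sss = 0, Gamma_sst = 0, Gamma_stt = 93/85, Gamma_tss = 0, Gamma_tst = -12/31, Gamma_ttt = 0
X = (-2, 7/4), Y = (2, 1) at the point

Answer: (nabla_X Y)^s = 3031/340, (nabla_X Y)^t = 145/124


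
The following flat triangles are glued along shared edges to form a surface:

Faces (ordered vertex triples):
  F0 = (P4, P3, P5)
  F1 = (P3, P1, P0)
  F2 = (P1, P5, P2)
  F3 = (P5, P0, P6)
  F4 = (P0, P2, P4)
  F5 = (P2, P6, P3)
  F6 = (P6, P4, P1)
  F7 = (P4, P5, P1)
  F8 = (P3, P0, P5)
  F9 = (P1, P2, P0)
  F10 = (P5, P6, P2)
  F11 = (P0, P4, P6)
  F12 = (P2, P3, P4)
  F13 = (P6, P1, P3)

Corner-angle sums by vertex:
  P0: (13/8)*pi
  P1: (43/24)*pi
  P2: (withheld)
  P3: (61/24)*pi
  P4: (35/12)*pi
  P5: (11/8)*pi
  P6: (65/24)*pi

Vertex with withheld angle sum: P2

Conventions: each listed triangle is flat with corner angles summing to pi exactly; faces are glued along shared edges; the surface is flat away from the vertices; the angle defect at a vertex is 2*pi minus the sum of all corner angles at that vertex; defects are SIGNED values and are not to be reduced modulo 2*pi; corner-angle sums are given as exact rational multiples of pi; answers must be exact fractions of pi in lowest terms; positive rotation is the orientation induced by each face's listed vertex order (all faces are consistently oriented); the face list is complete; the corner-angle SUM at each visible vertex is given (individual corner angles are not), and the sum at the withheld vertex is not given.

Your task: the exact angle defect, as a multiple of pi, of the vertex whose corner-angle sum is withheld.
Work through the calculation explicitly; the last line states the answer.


V = 7, E = 21, F = 14; chi = V - E + F = 0
Gauss-Bonnet: total defect = 2*pi*chi = 0; visible defects sum to (-23/24)*pi

Answer: defect(P2) = (23/24)*pi


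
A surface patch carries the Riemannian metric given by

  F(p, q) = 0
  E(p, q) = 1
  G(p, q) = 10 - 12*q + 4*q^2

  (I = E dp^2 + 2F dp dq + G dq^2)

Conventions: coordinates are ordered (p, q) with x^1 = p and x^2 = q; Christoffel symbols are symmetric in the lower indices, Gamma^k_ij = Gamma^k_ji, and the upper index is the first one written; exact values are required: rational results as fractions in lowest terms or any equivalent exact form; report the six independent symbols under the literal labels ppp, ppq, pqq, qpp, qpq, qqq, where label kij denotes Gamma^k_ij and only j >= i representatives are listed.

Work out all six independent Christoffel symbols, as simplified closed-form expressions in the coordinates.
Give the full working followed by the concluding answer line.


E = 1; F = 0; G = 10 - 12*q + 4*q^2
Gamma^k_ij = (1/2) g^{kl} (d_i g_jl + d_j g_il - d_l g_ij), with g^inv = (1/(EG-F^2)) [[G, -F], [-F, E]]
first partials: E_p = 0, E_q = 0, F_p = 0, F_q = 0, G_p = 0, G_q = -12 + 8*q
D = EG - F^2 = 10 - 12*q + 4*q^2
expanded: Gamma^p_pp = (G E_p - 2F F_p + F E_q)/(2D), Gamma^p_pq = (G E_q - F G_p)/(2D), Gamma^p_qq = (2G F_q - G G_p - F G_q)/(2D), Gamma^q_pp = (2E F_p - E E_q - F E_p)/(2D), Gamma^q_pq = (E G_p - F E_q)/(2D), Gamma^q_qq = (E G_q - 2F F_q + F G_p)/(2D); substitute and cancel common factors

Answer: Gamma_ppp = 0, Gamma_ppq = 0, Gamma_pqq = 0, Gamma_qpp = 0, Gamma_qpq = 0, Gamma_qqq = (2*q - 3)/(2*q^2 - 6*q + 5)


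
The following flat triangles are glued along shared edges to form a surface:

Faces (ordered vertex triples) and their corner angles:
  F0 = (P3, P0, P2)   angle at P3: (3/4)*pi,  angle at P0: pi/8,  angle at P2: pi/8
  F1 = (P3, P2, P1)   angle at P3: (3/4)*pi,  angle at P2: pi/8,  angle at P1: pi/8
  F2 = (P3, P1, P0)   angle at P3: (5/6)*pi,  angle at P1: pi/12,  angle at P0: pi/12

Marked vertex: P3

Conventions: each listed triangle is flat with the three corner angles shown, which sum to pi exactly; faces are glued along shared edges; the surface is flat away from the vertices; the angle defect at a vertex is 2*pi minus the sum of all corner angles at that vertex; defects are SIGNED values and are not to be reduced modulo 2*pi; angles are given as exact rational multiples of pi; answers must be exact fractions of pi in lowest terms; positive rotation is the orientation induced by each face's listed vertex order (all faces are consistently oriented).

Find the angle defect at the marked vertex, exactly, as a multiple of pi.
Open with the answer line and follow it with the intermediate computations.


Answer: defect(P3) = -pi/3

Sum of corner angles at P3: (7/3)*pi
defect = 2*pi - (7/3)*pi


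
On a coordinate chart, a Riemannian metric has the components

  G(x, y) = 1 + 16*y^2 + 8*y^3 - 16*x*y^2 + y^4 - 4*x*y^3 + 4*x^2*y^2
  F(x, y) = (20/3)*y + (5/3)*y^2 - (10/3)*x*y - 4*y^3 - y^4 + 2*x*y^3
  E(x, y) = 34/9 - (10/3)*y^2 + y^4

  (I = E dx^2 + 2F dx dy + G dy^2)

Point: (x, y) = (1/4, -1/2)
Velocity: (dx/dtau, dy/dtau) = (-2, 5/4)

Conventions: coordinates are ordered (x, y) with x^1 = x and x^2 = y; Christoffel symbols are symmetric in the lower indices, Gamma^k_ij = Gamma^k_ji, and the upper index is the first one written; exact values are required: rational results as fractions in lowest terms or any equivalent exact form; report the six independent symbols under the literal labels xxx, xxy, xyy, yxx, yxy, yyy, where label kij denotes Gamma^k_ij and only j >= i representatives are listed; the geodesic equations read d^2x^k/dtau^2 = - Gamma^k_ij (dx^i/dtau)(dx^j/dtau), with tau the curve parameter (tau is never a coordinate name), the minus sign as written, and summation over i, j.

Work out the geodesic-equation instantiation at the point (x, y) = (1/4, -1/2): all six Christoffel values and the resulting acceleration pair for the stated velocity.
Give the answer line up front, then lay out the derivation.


Answer: Gamma_xxx = 0, Gamma_xxy = 204/757, Gamma_xyy = 510/757, Gamma_yxx = 0, Gamma_yxy = -216/757, Gamma_yyy = -540/757; accelerations (d^2x/dtau^2, d^2y/dtau^2) = (1785/6056, -945/3028)

E = 433/144, F = -17/8, G = 13/4 at the point
E_x = 0, E_y = 17/6, F_x = 17/12, F_y = 49/24, G_x = -3, G_y = -15/2
EG - F^2 = 757/144;  g^inv = (144/757) * [[13/4, 17/8], [17/8, 433/144]]
first-kind symbols [ij,l] = (1/2)(d_i g_jl + d_j g_il - d_l g_ij): [xx,x] = E_x/2 = 0, [xx,y] = F_x - E_y/2 = 0, [xy,x] = E_y/2 = 17/12, [xy,y] = G_x/2 = -3/2, [yy,x] = F_y - G_x/2 = 85/24, [yy,y] = G_y/2 = -15/4
Gamma^x_ij = (G*[ij,x] - F*[ij,y])/(EG - F^2), Gamma^y_ij = (E*[ij,y] - F*[ij,x])/(EG - F^2)
Gamma_xxx = 0, Gamma_xxy = 204/757, Gamma_xyy = 510/757, Gamma_yxx = 0, Gamma_yxy = -216/757, Gamma_yyy = -540/757
d^2x/dtau^2 = -(Gamma_xxx*(-2)^2 + 2*Gamma_xxy*(-2)*(5/4) + Gamma_xyy*(5/4)^2) = 1785/6056
d^2y/dtau^2 = -(Gamma_yxx*(-2)^2 + 2*Gamma_yxy*(-2)*(5/4) + Gamma_yyy*(5/4)^2) = -945/3028


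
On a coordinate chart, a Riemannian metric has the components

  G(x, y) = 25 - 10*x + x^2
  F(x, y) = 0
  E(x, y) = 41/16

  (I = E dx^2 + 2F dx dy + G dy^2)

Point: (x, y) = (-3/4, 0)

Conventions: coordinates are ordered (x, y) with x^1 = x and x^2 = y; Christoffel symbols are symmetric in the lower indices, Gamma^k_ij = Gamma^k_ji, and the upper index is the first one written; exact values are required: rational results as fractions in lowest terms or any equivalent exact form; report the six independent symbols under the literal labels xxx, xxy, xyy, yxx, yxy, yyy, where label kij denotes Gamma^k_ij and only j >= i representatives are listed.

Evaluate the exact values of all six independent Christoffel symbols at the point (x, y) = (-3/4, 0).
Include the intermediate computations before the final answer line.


E = 41/16, F = 0, G = 529/16 at the point
E_x = 0, E_y = 0, F_x = 0, F_y = 0, G_x = -23/2, G_y = 0
EG - F^2 = 21689/256;  g^inv = (256/21689) * [[529/16, 0], [0, 41/16]]
first-kind symbols [ij,l] = (1/2)(d_i g_jl + d_j g_il - d_l g_ij): [xx,x] = E_x/2 = 0, [xx,y] = F_x - E_y/2 = 0, [xy,x] = E_y/2 = 0, [xy,y] = G_x/2 = -23/4, [yy,x] = F_y - G_x/2 = 23/4, [yy,y] = G_y/2 = 0
Gamma^x_ij = (G*[ij,x] - F*[ij,y])/(EG - F^2), Gamma^y_ij = (E*[ij,y] - F*[ij,x])/(EG - F^2)

Answer: Gamma_xxx = 0, Gamma_xxy = 0, Gamma_xyy = 92/41, Gamma_yxx = 0, Gamma_yxy = -4/23, Gamma_yyy = 0


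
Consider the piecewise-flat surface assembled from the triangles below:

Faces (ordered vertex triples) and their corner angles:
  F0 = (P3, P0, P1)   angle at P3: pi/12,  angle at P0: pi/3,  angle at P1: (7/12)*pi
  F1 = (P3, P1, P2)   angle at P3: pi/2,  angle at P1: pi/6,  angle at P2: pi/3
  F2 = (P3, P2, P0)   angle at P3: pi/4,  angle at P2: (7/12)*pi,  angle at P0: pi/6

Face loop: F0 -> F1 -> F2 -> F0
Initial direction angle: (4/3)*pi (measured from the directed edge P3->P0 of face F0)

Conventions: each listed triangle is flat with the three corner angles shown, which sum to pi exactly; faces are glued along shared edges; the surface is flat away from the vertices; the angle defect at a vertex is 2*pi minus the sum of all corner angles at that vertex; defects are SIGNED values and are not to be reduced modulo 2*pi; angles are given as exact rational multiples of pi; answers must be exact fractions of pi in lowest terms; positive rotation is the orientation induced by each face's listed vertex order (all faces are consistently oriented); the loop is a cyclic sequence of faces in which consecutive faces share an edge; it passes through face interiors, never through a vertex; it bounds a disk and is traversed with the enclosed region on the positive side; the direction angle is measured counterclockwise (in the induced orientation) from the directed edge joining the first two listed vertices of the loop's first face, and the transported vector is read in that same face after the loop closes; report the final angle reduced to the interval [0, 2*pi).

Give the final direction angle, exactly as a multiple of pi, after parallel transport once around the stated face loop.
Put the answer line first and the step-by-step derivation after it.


Answer: final direction angle = pi/2

enclosed vertex P3: corner angles sum to (5/6)*pi, defect = 2*pi - (5/6)*pi = (7/6)*pi
adding the enclosed defects to the starting angle (mod 2*pi, induced orientation) gives the holonomy
final angle = (4/3)*pi + (7/6)*pi = pi/2 (mod 2*pi)


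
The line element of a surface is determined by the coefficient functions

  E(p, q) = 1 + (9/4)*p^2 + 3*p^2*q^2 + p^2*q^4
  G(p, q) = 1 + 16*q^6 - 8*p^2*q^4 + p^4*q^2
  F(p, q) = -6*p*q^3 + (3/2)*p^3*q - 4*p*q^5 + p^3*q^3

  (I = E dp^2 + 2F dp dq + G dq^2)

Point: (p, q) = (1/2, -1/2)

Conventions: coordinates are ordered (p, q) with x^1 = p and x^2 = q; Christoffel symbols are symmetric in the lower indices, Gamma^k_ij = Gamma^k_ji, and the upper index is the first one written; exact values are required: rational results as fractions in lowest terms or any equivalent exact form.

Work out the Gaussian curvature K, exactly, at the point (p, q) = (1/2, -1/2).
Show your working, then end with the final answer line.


E = 113/64, F = 21/64, G = 73/64, EG - F^2 = 61/32 at the point
E_p = 49/16, E_q = -7/8, F_p = 7/32, F_q = -83/32, G_p = -3/8, G_q = -33/16
E_qq = 9/4, F_pq = -65/16, G_pp = -1/4
By Brioschi, K is (det M1 - det M2) divided by (EG - F^2) squared.
M1 = [[-E_qq/2 + F_pq - G_pp/2, E_p/2, F_p - E_q/2], [F_q - G_p/2, E, F], [G_q/2, F, G]] = [[-81/16, 49/32, 21/32], [-77/32, 113/64, 21/64], [-33/32, 21/64, 73/64]]; det M1 = -677/128
M2 = [[0, E_q/2, G_p/2], [E_q/2, E, F], [G_p/2, F, G]] = [[0, -7/16, -3/16], [-7/16, 113/64, 21/64], [-3/16, 21/64, 73/64]]; det M2 = -29/128
det M1 - det M2 = -81/16; K = -81/16 / (61/32)^2 = -5184/3721

Answer: K = -5184/3721


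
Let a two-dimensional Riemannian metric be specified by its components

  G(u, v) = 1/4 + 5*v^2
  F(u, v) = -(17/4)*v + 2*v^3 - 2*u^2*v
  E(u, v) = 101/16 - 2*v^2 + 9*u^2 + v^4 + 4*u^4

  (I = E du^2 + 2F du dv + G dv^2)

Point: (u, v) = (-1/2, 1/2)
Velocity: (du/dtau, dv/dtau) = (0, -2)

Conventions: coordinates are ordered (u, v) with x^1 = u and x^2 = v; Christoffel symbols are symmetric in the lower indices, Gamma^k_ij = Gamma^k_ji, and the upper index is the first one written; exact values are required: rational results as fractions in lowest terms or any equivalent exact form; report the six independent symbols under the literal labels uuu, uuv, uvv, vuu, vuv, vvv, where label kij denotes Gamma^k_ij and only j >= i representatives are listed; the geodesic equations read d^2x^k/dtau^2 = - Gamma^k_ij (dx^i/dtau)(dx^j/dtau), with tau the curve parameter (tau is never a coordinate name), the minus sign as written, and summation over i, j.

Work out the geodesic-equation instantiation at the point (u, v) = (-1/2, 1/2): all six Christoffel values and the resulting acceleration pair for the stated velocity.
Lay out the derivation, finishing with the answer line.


E = 67/8, F = -17/8, G = 3/2 at the point
E_u = -11, E_v = -3/2, F_u = 1, F_v = -13/4, G_u = 0, G_v = 5
EG - F^2 = 515/64;  g^inv = (64/515) * [[3/2, 17/8], [17/8, 67/8]]
first-kind symbols [ij,l] = (1/2)(d_i g_jl + d_j g_il - d_l g_ij): [uu,u] = E_u/2 = -11/2, [uu,v] = F_u - E_v/2 = 7/4, [uv,u] = E_v/2 = -3/4, [uv,v] = G_u/2 = 0, [vv,u] = F_v - G_u/2 = -13/4, [vv,v] = G_v/2 = 5/2
Gamma^u_ij = (G*[ij,u] - F*[ij,v])/(EG - F^2), Gamma^v_ij = (E*[ij,v] - F*[ij,u])/(EG - F^2)
Gamma_uuu = -58/103, Gamma_uuv = -72/515, Gamma_uvv = 28/515, Gamma_vuu = 38/103, Gamma_vuv = -102/515, Gamma_vvv = 898/515
d^2u/dtau^2 = -(Gamma_uuu*(0)^2 + 2*Gamma_uuv*(0)*(-2) + Gamma_uvv*(-2)^2) = -112/515
d^2v/dtau^2 = -(Gamma_vuu*(0)^2 + 2*Gamma_vuv*(0)*(-2) + Gamma_vvv*(-2)^2) = -3592/515

Answer: Gamma_uuu = -58/103, Gamma_uuv = -72/515, Gamma_uvv = 28/515, Gamma_vuu = 38/103, Gamma_vuv = -102/515, Gamma_vvv = 898/515; accelerations (d^2u/dtau^2, d^2v/dtau^2) = (-112/515, -3592/515)


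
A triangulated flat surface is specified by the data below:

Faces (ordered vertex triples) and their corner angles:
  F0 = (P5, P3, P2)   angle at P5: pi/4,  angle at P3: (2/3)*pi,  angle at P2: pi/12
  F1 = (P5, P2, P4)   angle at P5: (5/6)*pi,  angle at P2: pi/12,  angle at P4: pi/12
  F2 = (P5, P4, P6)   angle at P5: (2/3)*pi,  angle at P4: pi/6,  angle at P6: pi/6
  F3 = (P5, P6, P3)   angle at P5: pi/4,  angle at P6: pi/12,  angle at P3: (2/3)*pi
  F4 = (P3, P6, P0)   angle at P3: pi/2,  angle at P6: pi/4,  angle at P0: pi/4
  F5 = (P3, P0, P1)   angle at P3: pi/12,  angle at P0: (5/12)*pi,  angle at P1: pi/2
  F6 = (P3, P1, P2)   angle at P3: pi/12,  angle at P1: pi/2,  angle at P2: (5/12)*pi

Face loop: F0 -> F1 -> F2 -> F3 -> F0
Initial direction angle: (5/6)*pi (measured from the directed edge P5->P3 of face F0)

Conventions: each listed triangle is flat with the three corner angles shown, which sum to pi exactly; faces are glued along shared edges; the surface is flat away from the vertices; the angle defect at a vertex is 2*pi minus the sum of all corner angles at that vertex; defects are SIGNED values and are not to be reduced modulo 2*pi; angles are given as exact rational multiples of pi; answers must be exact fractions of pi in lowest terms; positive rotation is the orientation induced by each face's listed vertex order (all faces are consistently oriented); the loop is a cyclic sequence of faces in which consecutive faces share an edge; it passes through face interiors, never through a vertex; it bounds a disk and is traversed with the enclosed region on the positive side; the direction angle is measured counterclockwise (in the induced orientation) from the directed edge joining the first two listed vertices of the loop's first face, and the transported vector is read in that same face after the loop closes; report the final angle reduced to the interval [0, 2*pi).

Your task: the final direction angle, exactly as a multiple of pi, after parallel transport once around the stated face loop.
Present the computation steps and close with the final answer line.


enclosed vertex P5: corner angles sum to 2*pi, defect = 2*pi - 2*pi = 0
by Gauss-Bonnet the loop rotates the vector by the enclosed defect sum (positive orientation, mod 2*pi)
final angle = (5/6)*pi + 0 = (5/6)*pi (mod 2*pi)

Answer: final direction angle = (5/6)*pi


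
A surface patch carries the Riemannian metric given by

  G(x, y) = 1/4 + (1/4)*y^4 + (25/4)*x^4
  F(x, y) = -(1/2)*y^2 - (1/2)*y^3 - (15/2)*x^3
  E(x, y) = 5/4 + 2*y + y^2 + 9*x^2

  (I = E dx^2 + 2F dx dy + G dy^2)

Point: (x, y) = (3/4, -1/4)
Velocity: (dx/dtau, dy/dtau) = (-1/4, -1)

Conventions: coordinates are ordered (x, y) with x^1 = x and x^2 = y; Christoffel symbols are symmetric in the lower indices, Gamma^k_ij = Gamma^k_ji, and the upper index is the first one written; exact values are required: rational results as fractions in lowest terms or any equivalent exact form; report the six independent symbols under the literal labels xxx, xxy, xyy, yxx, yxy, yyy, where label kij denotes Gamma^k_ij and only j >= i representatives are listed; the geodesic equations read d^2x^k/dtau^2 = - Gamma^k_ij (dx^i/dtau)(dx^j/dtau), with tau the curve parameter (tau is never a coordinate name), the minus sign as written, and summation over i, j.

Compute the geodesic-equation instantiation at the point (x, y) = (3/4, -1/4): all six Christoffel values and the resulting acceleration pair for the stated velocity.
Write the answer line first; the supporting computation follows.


Answer: Gamma_xxx = -113418/12011, Gamma_xxy = 75696/12011, Gamma_xyy = -748987/192176, Gamma_yxx = -234480/12011, Gamma_yxy = 136692/12011, Gamma_yyy = -66998/12011; accelerations (d^2x/dtau^2, d^2y/dtau^2) = (256837/192176, 13307/12011)

E = 47/8, F = -51/16, G = 1141/512 at the point
E_x = 27/2, E_y = 3/2, F_x = -405/32, F_y = 5/32, G_x = 675/64, G_y = -1/64
EG - F^2 = 12011/4096;  g^inv = (4096/12011) * [[1141/512, 51/16], [51/16, 47/8]]
first-kind symbols [ij,l] = (1/2)(d_i g_jl + d_j g_il - d_l g_ij): [xx,x] = E_x/2 = 27/4, [xx,y] = F_x - E_y/2 = -429/32, [xy,x] = E_y/2 = 3/4, [xy,y] = G_x/2 = 675/128, [yy,x] = F_y - G_x/2 = -655/128, [yy,y] = G_y/2 = -1/128
Gamma^x_ij = (G*[ij,x] - F*[ij,y])/(EG - F^2), Gamma^y_ij = (E*[ij,y] - F*[ij,x])/(EG - F^2)
Gamma_xxx = -113418/12011, Gamma_xxy = 75696/12011, Gamma_xyy = -748987/192176, Gamma_yxx = -234480/12011, Gamma_yxy = 136692/12011, Gamma_yyy = -66998/12011
d^2x/dtau^2 = -(Gamma_xxx*(-1/4)^2 + 2*Gamma_xxy*(-1/4)*(-1) + Gamma_xyy*(-1)^2) = 256837/192176
d^2y/dtau^2 = -(Gamma_yxx*(-1/4)^2 + 2*Gamma_yxy*(-1/4)*(-1) + Gamma_yyy*(-1)^2) = 13307/12011


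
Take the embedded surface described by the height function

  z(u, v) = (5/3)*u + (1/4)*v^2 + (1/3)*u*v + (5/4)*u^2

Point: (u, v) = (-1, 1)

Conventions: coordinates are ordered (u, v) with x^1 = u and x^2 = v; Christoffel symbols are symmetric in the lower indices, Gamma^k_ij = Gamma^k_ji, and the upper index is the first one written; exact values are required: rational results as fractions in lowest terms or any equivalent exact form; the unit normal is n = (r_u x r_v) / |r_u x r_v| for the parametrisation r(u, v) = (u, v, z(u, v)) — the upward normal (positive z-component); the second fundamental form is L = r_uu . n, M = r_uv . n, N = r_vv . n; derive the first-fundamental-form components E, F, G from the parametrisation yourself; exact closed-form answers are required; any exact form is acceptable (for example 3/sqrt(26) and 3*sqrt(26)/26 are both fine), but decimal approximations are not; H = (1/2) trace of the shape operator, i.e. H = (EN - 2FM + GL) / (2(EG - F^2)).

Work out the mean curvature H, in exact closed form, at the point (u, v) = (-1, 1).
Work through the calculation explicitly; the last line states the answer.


z_u = -1/2, z_v = 1/6, z_uu = 5/2, z_uv = 1/3, z_vv = 1/2
E = 5/4, F = -1/12, G = 37/36; answer radicand W^2 = 23/18
unnormalised second-form numerators: l = 5/2, m = 1/3, n = 1/2; L = l/sqrt(23/18), and similarly M = m/sqrt(W^2), N = n/sqrt(W^2)
H = (E*n - 2*F*m + G*l) / (2*(EG - F^2)*sqrt(W^2)); E*n - 2*F*m + G*l = 13/4, EG - F^2 = 23/18, so H = (117/92)/sqrt(23/18)

Answer: H = 351*sqrt(46)/2116


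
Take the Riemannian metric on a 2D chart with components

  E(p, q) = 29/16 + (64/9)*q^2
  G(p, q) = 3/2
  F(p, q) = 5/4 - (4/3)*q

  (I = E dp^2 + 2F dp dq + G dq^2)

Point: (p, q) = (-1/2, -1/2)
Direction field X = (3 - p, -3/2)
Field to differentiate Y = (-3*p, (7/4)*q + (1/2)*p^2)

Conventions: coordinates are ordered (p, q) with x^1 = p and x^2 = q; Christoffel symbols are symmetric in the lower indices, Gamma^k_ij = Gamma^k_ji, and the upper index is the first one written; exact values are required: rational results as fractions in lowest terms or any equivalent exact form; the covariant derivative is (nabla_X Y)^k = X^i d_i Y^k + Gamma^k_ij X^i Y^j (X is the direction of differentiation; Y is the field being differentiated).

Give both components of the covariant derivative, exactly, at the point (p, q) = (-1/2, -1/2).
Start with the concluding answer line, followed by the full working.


Answer: (nabla_X Y)^p = -17281/986, (nabla_X Y)^q = 201707/11832

E = 517/144, F = 23/12, G = 3/2 at the point
E_p = 0, E_q = -64/9, F_p = 0, F_q = -4/3, G_p = 0, G_q = 0
EG - F^2 = 493/288;  g^inv = (288/493) * [[3/2, -23/12], [-23/12, 517/144]]
first-kind symbols [ij,l] = (1/2)(d_i g_jl + d_j g_il - d_l g_ij): [pp,p] = E_p/2 = 0, [pp,q] = F_p - E_q/2 = 32/9, [pq,p] = E_q/2 = -32/9, [pq,q] = G_p/2 = 0, [qq,p] = F_q - G_p/2 = -4/3, [qq,q] = G_q/2 = 0
Gamma^p_ij = (G*[ij,p] - F*[ij,q])/(EG - F^2), Gamma^q_ij = (E*[ij,q] - F*[ij,p])/(EG - F^2)
Gamma_ppp = -5888/1479, Gamma_ppq = -1536/493, Gamma_pqq = -576/493, Gamma_qpp = 33088/4437, Gamma_qpq = 5888/1479, Gamma_qqq = 736/493
X = (7/2, -3/2), Y = (3/2, -3/4) at the point


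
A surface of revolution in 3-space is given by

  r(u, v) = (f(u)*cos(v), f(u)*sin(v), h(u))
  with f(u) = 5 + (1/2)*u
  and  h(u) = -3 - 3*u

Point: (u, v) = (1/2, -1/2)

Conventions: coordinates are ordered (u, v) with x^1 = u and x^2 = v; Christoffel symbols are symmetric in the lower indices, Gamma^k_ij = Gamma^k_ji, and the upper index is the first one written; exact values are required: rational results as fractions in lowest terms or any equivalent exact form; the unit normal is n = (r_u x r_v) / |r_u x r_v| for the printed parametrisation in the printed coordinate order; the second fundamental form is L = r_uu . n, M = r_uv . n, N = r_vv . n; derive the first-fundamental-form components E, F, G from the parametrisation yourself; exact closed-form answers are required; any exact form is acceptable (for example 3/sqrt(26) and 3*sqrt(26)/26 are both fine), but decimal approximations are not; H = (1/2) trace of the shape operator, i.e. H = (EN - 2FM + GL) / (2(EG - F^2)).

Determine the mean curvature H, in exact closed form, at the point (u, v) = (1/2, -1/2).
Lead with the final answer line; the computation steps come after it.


Answer: H = -4*sqrt(37)/259

f = 21/4, f' = 1/2, f'' = 0, h' = -3, h'' = 0
E = 37/4, F = 0, G = 441/16; answer radicand W^2 = 37/4
unnormalised second-form numerators: l = 0, m = 0, n = -63/4; L = l/sqrt(37/4), and similarly M = m/sqrt(W^2), N = n/sqrt(W^2)
H = (E*n - 2*F*m + G*l) / (2*(EG - F^2)*sqrt(W^2)); E*n - 2*F*m + G*l = -2331/16, EG - F^2 = 16317/64, so H = (-2/7)/sqrt(37/4)


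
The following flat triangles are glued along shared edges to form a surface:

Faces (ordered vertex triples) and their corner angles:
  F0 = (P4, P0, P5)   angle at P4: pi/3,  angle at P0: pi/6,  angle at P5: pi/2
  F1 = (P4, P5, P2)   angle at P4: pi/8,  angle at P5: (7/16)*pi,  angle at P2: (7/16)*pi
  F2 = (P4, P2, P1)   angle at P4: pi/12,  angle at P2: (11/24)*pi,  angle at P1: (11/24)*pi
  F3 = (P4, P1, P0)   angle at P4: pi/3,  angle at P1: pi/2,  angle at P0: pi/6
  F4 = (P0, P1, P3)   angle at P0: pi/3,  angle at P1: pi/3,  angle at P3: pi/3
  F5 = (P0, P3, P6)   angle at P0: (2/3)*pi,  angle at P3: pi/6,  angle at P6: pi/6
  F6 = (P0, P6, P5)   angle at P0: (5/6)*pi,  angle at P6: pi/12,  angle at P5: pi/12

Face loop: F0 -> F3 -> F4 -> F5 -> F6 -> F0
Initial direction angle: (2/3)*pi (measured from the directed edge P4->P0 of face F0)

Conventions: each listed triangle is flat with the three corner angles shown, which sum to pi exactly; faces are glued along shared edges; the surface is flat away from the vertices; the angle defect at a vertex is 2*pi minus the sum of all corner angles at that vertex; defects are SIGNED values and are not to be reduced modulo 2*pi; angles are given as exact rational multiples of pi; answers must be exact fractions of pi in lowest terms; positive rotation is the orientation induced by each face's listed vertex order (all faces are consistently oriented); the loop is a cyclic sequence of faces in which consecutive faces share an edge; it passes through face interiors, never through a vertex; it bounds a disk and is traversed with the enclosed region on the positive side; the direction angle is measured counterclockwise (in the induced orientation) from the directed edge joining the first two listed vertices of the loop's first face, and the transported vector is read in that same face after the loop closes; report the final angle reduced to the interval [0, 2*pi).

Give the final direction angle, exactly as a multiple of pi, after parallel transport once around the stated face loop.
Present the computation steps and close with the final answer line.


enclosed vertex P0: corner angles sum to (13/6)*pi, defect = 2*pi - (13/6)*pi = -pi/6
final direction = starting direction + enclosed defect total, reduced mod 2*pi (induced orientation)
final angle = (2/3)*pi - pi/6 = pi/2 (mod 2*pi)

Answer: final direction angle = pi/2


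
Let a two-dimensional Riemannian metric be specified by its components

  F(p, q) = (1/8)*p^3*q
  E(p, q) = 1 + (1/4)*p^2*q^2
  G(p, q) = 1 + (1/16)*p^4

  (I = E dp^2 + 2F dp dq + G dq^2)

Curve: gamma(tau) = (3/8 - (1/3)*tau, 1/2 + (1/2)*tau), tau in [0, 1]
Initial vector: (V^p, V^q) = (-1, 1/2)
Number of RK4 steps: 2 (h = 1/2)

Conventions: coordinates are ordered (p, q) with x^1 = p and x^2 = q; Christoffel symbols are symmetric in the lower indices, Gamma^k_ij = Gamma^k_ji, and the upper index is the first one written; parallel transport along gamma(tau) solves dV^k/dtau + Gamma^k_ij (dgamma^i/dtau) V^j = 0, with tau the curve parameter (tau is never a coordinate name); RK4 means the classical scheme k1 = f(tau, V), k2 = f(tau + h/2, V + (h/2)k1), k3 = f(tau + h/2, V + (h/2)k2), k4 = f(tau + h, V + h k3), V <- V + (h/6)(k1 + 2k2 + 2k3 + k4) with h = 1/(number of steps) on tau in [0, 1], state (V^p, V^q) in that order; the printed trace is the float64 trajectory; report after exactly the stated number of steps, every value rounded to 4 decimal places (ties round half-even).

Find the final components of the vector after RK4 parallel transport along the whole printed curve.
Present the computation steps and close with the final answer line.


gamma'(tau) = (-1/3, 1/2); f(tau, V)^k = -Gamma^k_ij(gamma(tau)) gamma'^i(tau) V^j; h = 1/2; intermediate values shown to 6 dp
curve data and Christoffel symbols at the stage parameters:
  tau = 0.000000: gamma = (0.375000, 0.500000), gamma' = (-0.333333, 0.500000); Gamma_ppp = 0.023205, Gamma_ppq = 0.017404, Gamma_pqq = 0.000000, Gamma_qpp = 0.008702, Gamma_qpq = 0.006526, Gamma_qqq = 0.000000
  tau = 0.250000: gamma = (0.291667, 0.625000), gamma' = (-0.333333, 0.500000); Gamma_ppp = 0.028236, Gamma_ppq = 0.013177, Gamma_pqq = 0.000000, Gamma_qpp = 0.006588, Gamma_qpq = 0.003075, Gamma_qqq = 0.000000
  tau = 0.500000: gamma = (0.208333, 0.750000), gamma' = (-0.333333, 0.500000); Gamma_ppp = 0.029116, Gamma_ppq = 0.008088, Gamma_pqq = 0.000000, Gamma_qpp = 0.004044, Gamma_qpq = 0.001123, Gamma_qqq = 0.000000
  tau = 0.750000: gamma = (0.125000, 0.875000), gamma' = (-0.333333, 0.500000); Gamma_ppp = 0.023854, Gamma_ppq = 0.003408, Gamma_pqq = 0.000000, Gamma_qpp = 0.001704, Gamma_qpq = 0.000243, Gamma_qqq = 0.000000
  tau = 1.000000: gamma = (0.041667, 1.000000), gamma' = (-0.333333, 0.500000); Gamma_ppp = 0.010412, Gamma_ppq = 0.000434, Gamma_pqq = 0.000000, Gamma_qpp = 0.000217, Gamma_qpq = 0.000009, Gamma_qqq = 0.000000
step 0: V^p = -1.0000, V^q = 0.5000
step 1: k1 = (0.003867, 0.001450), k2 = (-0.000623, -0.000145), k3 = (-0.000628, -0.000147), k4 = (-0.004315, -0.000599); V <- V + (h/6)(k1 + 2k2 + 2k3 + k4): V^p = -1.0002, V^q = 0.5000
step 2: k1 = (-0.004315, -0.000599), k2 = (-0.005688, -0.000406), k3 = (-0.005690, -0.000406), k4 = (-0.003192, -0.000066); V <- V + (h/6)(k1 + 2k2 + 2k3 + k4): V^p = -1.0028, V^q = 0.4998

Answer: V^p = -1.0028, V^q = 0.4998
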